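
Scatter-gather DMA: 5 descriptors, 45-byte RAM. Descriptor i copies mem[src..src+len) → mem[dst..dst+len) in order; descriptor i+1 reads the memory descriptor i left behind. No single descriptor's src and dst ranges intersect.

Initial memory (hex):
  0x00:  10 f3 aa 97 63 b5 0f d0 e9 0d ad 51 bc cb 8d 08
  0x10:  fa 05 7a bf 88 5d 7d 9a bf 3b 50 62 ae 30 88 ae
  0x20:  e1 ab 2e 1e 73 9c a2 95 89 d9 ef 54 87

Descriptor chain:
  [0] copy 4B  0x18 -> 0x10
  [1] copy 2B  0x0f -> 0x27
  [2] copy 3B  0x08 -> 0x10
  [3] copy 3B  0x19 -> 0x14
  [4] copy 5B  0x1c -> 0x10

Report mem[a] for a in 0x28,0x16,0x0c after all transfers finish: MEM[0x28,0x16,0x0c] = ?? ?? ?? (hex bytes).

MEM[0x28,0x16,0x0c] = bf 62 bc

D0: mem[0x10..0x13] <- [bf 3b 50 62]
D1: mem[0x27..0x28] <- [08 bf]
D2: mem[0x10..0x12] <- [e9 0d ad]
D3: mem[0x14..0x16] <- [3b 50 62]
D4: mem[0x10..0x14] <- [ae 30 88 ae e1]
query mem[0x28]=0xbf, mem[0x16]=0x62, mem[0x0c]=0xbc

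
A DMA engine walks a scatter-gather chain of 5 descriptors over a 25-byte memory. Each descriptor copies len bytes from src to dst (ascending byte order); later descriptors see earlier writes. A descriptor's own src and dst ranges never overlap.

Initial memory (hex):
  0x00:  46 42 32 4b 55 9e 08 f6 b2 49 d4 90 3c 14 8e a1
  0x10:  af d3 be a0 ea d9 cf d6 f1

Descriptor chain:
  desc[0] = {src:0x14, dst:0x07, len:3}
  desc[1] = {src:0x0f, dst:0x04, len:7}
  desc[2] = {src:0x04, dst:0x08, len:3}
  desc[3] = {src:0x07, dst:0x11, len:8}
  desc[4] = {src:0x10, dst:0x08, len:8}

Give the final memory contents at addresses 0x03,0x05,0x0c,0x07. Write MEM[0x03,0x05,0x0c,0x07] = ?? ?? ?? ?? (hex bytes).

MEM[0x03,0x05,0x0c,0x07] = 4b af d3 be

[0] 0x14->0x07 len=3 : ea d9 cf
[1] 0x0f->0x04 len=7 : a1 af d3 be a0 ea d9
[2] 0x04->0x08 len=3 : a1 af d3
[3] 0x07->0x11 len=8 : be a1 af d3 90 3c 14 8e
[4] 0x10->0x08 len=8 : af be a1 af d3 90 3c 14
query mem[0x03]=0x4b, mem[0x05]=0xaf, mem[0x0c]=0xd3, mem[0x07]=0xbe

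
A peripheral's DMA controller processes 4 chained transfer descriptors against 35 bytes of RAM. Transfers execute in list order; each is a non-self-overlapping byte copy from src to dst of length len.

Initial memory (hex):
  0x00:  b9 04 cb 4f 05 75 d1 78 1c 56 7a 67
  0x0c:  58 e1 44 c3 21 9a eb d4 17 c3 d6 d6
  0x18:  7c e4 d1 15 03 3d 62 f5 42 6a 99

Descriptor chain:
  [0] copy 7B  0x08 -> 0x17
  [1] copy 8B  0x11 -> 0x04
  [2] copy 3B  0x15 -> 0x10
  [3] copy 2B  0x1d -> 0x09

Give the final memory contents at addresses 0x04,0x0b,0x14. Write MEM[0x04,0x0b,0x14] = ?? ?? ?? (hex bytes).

[0] 0x08->0x17 len=7 : 1c 56 7a 67 58 e1 44
[1] 0x11->0x04 len=8 : 9a eb d4 17 c3 d6 1c 56
[2] 0x15->0x10 len=3 : c3 d6 1c
[3] 0x1d->0x09 len=2 : 44 62
query mem[0x04]=0x9a, mem[0x0b]=0x56, mem[0x14]=0x17

MEM[0x04,0x0b,0x14] = 9a 56 17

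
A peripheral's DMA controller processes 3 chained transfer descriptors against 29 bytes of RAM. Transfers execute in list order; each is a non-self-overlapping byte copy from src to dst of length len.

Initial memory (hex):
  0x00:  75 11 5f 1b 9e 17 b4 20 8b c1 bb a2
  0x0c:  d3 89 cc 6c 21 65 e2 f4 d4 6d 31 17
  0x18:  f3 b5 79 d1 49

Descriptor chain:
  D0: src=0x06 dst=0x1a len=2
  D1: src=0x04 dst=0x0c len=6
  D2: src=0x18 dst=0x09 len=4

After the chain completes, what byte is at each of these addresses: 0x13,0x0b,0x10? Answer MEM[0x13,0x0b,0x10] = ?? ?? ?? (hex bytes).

D0: mem[0x1a..0x1b] <- [b4 20]
D1: mem[0x0c..0x11] <- [9e 17 b4 20 8b c1]
D2: mem[0x09..0x0c] <- [f3 b5 b4 20]
query mem[0x13]=0xf4, mem[0x0b]=0xb4, mem[0x10]=0x8b

MEM[0x13,0x0b,0x10] = f4 b4 8b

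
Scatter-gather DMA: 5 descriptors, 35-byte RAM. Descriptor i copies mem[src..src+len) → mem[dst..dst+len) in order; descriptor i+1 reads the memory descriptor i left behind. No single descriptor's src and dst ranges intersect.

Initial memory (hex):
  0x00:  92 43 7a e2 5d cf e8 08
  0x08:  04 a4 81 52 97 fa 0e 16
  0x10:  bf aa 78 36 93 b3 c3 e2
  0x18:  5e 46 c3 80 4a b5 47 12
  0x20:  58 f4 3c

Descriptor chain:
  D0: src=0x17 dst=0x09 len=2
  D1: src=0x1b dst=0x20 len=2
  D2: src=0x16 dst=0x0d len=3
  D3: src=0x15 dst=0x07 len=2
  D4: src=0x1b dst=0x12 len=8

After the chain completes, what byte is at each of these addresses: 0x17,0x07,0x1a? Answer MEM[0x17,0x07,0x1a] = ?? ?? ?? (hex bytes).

MEM[0x17,0x07,0x1a] = 80 b3 c3

#0 dst[0x09+2] := {0xe2,0x5e}
#1 dst[0x20+2] := {0x80,0x4a}
#2 dst[0x0d+3] := {0xc3,0xe2,0x5e}
#3 dst[0x07+2] := {0xb3,0xc3}
#4 dst[0x12+8] := {0x80,0x4a,0xb5,0x47,0x12,0x80,0x4a,0x3c}
query mem[0x17]=0x80, mem[0x07]=0xb3, mem[0x1a]=0xc3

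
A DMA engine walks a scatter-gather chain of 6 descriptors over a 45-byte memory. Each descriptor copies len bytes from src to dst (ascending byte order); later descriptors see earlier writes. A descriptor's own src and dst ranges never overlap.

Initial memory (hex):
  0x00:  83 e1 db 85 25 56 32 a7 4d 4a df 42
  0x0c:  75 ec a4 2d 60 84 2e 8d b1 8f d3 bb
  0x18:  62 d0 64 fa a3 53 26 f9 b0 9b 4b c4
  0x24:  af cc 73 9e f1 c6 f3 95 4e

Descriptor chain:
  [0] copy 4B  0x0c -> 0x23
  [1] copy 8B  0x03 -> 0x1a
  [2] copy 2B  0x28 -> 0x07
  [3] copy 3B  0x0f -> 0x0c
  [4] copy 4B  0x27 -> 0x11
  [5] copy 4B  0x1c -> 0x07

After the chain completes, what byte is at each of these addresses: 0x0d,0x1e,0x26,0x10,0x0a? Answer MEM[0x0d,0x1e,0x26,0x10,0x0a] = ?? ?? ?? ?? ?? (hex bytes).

  after D0: wrote 4B at 0x23 = 75eca42d
  after D1: wrote 8B at 0x1a = 85255632a74d4adf
  after D2: wrote 2B at 0x07 = f1c6
  after D3: wrote 3B at 0x0c = 2d6084
  after D4: wrote 4B at 0x11 = 9ef1c6f3
  after D5: wrote 4B at 0x07 = 5632a74d
query mem[0x0d]=0x60, mem[0x1e]=0xa7, mem[0x26]=0x2d, mem[0x10]=0x60, mem[0x0a]=0x4d

MEM[0x0d,0x1e,0x26,0x10,0x0a] = 60 a7 2d 60 4d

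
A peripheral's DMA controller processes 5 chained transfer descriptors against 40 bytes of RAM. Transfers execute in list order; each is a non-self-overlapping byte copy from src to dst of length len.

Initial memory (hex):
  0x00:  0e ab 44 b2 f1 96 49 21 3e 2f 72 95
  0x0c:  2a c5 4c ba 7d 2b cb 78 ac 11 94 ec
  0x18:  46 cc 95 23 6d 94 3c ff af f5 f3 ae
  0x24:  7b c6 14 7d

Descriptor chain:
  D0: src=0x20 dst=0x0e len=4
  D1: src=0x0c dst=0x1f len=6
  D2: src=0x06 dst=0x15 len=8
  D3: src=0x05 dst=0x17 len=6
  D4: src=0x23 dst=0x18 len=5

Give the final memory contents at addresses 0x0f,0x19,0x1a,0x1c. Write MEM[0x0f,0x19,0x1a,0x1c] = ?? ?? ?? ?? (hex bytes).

[0] 0x20->0x0e len=4 : af f5 f3 ae
[1] 0x0c->0x1f len=6 : 2a c5 af f5 f3 ae
[2] 0x06->0x15 len=8 : 49 21 3e 2f 72 95 2a c5
[3] 0x05->0x17 len=6 : 96 49 21 3e 2f 72
[4] 0x23->0x18 len=5 : f3 ae c6 14 7d
query mem[0x0f]=0xf5, mem[0x19]=0xae, mem[0x1a]=0xc6, mem[0x1c]=0x7d

MEM[0x0f,0x19,0x1a,0x1c] = f5 ae c6 7d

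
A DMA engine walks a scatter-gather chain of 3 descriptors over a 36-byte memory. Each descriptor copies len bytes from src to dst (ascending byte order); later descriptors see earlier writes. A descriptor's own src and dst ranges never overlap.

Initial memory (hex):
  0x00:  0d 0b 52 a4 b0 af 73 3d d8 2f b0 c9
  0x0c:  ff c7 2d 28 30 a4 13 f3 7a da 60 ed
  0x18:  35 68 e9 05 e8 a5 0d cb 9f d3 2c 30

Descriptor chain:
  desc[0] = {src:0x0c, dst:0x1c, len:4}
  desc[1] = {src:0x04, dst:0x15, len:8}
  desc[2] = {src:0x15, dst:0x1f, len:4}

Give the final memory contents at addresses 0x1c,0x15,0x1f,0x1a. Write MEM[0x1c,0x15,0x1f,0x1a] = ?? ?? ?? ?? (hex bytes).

MEM[0x1c,0x15,0x1f,0x1a] = c9 b0 b0 2f

  after D0: wrote 4B at 0x1c = ffc72d28
  after D1: wrote 8B at 0x15 = b0af733dd82fb0c9
  after D2: wrote 4B at 0x1f = b0af733d
query mem[0x1c]=0xc9, mem[0x15]=0xb0, mem[0x1f]=0xb0, mem[0x1a]=0x2f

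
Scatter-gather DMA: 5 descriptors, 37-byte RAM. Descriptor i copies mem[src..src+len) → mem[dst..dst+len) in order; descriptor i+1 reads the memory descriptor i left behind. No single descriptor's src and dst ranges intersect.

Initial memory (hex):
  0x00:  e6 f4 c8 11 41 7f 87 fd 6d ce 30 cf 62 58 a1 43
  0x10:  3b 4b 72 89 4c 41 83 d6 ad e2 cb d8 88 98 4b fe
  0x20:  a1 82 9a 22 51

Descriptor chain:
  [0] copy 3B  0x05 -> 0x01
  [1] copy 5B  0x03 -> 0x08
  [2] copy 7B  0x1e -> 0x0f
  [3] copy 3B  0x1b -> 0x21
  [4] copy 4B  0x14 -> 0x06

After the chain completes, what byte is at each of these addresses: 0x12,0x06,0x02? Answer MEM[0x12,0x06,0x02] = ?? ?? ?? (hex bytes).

#0 dst[0x01+3] := {0x7f,0x87,0xfd}
#1 dst[0x08+5] := {0xfd,0x41,0x7f,0x87,0xfd}
#2 dst[0x0f+7] := {0x4b,0xfe,0xa1,0x82,0x9a,0x22,0x51}
#3 dst[0x21+3] := {0xd8,0x88,0x98}
#4 dst[0x06+4] := {0x22,0x51,0x83,0xd6}
query mem[0x12]=0x82, mem[0x06]=0x22, mem[0x02]=0x87

MEM[0x12,0x06,0x02] = 82 22 87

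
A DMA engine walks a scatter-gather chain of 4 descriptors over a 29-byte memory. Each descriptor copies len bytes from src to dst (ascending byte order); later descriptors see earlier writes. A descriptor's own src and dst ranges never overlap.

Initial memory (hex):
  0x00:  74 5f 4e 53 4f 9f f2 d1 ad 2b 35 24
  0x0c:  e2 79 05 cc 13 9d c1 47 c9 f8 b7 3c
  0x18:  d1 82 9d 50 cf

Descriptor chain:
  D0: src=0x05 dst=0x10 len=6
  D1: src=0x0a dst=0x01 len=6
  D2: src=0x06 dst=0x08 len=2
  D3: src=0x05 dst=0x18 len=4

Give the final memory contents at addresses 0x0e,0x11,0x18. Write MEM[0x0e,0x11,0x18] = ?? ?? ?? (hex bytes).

#0 dst[0x10+6] := {0x9f,0xf2,0xd1,0xad,0x2b,0x35}
#1 dst[0x01+6] := {0x35,0x24,0xe2,0x79,0x05,0xcc}
#2 dst[0x08+2] := {0xcc,0xd1}
#3 dst[0x18+4] := {0x05,0xcc,0xd1,0xcc}
query mem[0x0e]=0x05, mem[0x11]=0xf2, mem[0x18]=0x05

MEM[0x0e,0x11,0x18] = 05 f2 05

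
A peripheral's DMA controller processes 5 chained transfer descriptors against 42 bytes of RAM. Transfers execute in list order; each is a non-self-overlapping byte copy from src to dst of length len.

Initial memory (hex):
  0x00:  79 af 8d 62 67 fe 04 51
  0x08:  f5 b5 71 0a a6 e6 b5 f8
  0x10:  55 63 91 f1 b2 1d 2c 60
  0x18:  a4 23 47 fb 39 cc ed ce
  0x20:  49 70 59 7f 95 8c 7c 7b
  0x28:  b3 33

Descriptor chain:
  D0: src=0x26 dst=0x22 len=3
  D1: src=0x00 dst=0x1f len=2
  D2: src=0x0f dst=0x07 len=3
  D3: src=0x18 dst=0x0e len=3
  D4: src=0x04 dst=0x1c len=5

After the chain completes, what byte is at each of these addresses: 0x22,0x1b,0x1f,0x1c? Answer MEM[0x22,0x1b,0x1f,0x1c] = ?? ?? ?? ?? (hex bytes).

[0] 0x26->0x22 len=3 : 7c 7b b3
[1] 0x00->0x1f len=2 : 79 af
[2] 0x0f->0x07 len=3 : f8 55 63
[3] 0x18->0x0e len=3 : a4 23 47
[4] 0x04->0x1c len=5 : 67 fe 04 f8 55
query mem[0x22]=0x7c, mem[0x1b]=0xfb, mem[0x1f]=0xf8, mem[0x1c]=0x67

MEM[0x22,0x1b,0x1f,0x1c] = 7c fb f8 67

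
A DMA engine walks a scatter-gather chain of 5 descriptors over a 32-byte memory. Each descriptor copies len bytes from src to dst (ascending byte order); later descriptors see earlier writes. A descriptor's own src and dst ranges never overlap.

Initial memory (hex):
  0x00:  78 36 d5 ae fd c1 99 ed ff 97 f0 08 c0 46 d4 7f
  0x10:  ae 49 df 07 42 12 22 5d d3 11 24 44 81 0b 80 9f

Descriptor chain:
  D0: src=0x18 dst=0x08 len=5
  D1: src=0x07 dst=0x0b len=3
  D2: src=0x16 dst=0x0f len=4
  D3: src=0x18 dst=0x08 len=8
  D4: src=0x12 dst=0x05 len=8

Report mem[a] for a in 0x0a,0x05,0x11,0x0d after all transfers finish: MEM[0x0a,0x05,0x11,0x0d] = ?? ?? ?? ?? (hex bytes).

MEM[0x0a,0x05,0x11,0x0d] = 5d 11 d3 0b

D0: mem[0x08..0x0c] <- [d3 11 24 44 81]
D1: mem[0x0b..0x0d] <- [ed d3 11]
D2: mem[0x0f..0x12] <- [22 5d d3 11]
D3: mem[0x08..0x0f] <- [d3 11 24 44 81 0b 80 9f]
D4: mem[0x05..0x0c] <- [11 07 42 12 22 5d d3 11]
query mem[0x0a]=0x5d, mem[0x05]=0x11, mem[0x11]=0xd3, mem[0x0d]=0x0b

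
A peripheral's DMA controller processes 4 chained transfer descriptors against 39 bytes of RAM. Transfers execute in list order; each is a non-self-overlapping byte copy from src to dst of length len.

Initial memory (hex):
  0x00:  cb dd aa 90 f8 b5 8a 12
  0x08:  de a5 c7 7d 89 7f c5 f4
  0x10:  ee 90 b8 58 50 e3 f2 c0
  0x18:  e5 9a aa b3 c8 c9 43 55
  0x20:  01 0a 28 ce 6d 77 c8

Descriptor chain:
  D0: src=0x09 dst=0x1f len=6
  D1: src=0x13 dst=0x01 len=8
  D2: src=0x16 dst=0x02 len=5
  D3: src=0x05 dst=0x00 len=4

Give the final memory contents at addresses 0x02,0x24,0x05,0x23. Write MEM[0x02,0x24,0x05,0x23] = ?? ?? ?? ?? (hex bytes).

MEM[0x02,0x24,0x05,0x23] = 9a c5 9a 7f

D0: mem[0x1f..0x24] <- [a5 c7 7d 89 7f c5]
D1: mem[0x01..0x08] <- [58 50 e3 f2 c0 e5 9a aa]
D2: mem[0x02..0x06] <- [f2 c0 e5 9a aa]
D3: mem[0x00..0x03] <- [9a aa 9a aa]
query mem[0x02]=0x9a, mem[0x24]=0xc5, mem[0x05]=0x9a, mem[0x23]=0x7f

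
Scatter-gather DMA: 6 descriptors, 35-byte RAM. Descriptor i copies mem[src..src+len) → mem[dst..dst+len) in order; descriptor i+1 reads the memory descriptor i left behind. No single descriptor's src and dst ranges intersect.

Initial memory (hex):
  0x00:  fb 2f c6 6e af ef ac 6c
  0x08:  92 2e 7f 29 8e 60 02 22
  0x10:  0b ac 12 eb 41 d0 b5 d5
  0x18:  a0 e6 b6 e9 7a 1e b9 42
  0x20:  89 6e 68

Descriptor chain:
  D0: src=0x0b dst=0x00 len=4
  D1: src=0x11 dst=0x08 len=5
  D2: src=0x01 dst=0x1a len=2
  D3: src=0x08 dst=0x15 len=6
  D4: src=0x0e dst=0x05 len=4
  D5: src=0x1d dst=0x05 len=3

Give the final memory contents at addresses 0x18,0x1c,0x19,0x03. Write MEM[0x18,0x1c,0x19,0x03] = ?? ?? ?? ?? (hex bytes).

  after D0: wrote 4B at 0x00 = 298e6002
  after D1: wrote 5B at 0x08 = ac12eb41d0
  after D2: wrote 2B at 0x1a = 8e60
  after D3: wrote 6B at 0x15 = ac12eb41d060
  after D4: wrote 4B at 0x05 = 02220bac
  after D5: wrote 3B at 0x05 = 1eb942
query mem[0x18]=0x41, mem[0x1c]=0x7a, mem[0x19]=0xd0, mem[0x03]=0x02

MEM[0x18,0x1c,0x19,0x03] = 41 7a d0 02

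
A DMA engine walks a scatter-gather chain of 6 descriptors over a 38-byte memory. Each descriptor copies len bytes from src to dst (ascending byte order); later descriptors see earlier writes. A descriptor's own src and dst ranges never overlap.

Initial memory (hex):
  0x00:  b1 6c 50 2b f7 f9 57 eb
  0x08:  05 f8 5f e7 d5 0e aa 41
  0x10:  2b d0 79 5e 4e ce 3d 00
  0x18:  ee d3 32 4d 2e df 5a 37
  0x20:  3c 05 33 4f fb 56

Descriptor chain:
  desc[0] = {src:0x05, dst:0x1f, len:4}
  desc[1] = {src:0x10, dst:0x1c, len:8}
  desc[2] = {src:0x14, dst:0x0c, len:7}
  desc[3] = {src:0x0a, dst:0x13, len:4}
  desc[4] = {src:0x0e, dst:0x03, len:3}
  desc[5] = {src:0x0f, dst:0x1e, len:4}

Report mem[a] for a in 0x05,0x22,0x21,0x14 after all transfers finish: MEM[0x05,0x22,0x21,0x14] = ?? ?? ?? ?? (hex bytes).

MEM[0x05,0x22,0x21,0x14] = ee 3d 32 e7

[0] 0x05->0x1f len=4 : f9 57 eb 05
[1] 0x10->0x1c len=8 : 2b d0 79 5e 4e ce 3d 00
[2] 0x14->0x0c len=7 : 4e ce 3d 00 ee d3 32
[3] 0x0a->0x13 len=4 : 5f e7 4e ce
[4] 0x0e->0x03 len=3 : 3d 00 ee
[5] 0x0f->0x1e len=4 : 00 ee d3 32
query mem[0x05]=0xee, mem[0x22]=0x3d, mem[0x21]=0x32, mem[0x14]=0xe7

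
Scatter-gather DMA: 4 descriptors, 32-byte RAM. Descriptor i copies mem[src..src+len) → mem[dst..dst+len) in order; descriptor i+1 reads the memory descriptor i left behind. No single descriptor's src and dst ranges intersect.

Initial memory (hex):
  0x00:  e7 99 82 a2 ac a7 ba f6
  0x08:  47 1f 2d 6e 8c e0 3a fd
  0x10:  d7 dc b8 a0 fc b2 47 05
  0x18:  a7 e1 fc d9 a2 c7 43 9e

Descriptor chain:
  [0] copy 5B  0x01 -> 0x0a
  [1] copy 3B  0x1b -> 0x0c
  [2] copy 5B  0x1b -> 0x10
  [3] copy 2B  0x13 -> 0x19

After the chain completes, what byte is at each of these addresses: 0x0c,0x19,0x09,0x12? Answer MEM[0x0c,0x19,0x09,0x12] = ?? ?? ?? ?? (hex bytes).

[0] 0x01->0x0a len=5 : 99 82 a2 ac a7
[1] 0x1b->0x0c len=3 : d9 a2 c7
[2] 0x1b->0x10 len=5 : d9 a2 c7 43 9e
[3] 0x13->0x19 len=2 : 43 9e
query mem[0x0c]=0xd9, mem[0x19]=0x43, mem[0x09]=0x1f, mem[0x12]=0xc7

MEM[0x0c,0x19,0x09,0x12] = d9 43 1f c7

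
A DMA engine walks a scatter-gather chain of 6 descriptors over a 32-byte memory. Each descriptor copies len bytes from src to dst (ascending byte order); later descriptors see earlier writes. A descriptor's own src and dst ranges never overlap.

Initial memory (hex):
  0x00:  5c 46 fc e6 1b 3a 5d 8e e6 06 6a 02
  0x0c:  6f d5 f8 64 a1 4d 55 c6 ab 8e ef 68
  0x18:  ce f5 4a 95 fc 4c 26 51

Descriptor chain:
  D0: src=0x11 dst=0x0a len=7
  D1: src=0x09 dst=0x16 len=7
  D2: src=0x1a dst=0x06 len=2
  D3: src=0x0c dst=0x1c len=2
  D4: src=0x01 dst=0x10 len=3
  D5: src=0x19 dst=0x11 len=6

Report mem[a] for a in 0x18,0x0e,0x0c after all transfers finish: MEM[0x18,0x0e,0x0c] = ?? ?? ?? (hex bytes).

#0 dst[0x0a+7] := {0x4d,0x55,0xc6,0xab,0x8e,0xef,0x68}
#1 dst[0x16+7] := {0x06,0x4d,0x55,0xc6,0xab,0x8e,0xef}
#2 dst[0x06+2] := {0xab,0x8e}
#3 dst[0x1c+2] := {0xc6,0xab}
#4 dst[0x10+3] := {0x46,0xfc,0xe6}
#5 dst[0x11+6] := {0xc6,0xab,0x8e,0xc6,0xab,0x26}
query mem[0x18]=0x55, mem[0x0e]=0x8e, mem[0x0c]=0xc6

MEM[0x18,0x0e,0x0c] = 55 8e c6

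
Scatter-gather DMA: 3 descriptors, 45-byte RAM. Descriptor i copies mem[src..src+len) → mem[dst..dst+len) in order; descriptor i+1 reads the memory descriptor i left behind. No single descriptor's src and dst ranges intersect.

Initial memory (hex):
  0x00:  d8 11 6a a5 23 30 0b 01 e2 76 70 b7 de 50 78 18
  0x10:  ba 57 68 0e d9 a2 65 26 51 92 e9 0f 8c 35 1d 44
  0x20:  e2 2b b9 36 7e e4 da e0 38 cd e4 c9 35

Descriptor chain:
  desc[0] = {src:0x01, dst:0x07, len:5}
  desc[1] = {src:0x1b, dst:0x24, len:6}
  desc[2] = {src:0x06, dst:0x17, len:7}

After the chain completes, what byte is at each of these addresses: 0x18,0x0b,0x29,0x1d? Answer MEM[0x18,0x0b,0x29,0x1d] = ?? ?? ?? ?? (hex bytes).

#0 dst[0x07+5] := {0x11,0x6a,0xa5,0x23,0x30}
#1 dst[0x24+6] := {0x0f,0x8c,0x35,0x1d,0x44,0xe2}
#2 dst[0x17+7] := {0x0b,0x11,0x6a,0xa5,0x23,0x30,0xde}
query mem[0x18]=0x11, mem[0x0b]=0x30, mem[0x29]=0xe2, mem[0x1d]=0xde

MEM[0x18,0x0b,0x29,0x1d] = 11 30 e2 de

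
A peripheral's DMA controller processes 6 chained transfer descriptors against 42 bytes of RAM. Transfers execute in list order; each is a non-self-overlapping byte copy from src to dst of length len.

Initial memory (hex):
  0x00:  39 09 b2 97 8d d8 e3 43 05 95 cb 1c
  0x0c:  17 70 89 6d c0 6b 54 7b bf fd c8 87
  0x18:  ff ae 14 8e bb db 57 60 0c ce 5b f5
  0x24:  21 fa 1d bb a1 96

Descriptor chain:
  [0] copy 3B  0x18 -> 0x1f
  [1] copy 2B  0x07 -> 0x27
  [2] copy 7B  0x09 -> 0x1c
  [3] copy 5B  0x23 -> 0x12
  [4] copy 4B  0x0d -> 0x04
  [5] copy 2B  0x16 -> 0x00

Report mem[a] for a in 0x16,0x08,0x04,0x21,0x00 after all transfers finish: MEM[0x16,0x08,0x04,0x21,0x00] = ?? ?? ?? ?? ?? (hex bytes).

MEM[0x16,0x08,0x04,0x21,0x00] = 43 05 70 89 43

[0] 0x18->0x1f len=3 : ff ae 14
[1] 0x07->0x27 len=2 : 43 05
[2] 0x09->0x1c len=7 : 95 cb 1c 17 70 89 6d
[3] 0x23->0x12 len=5 : f5 21 fa 1d 43
[4] 0x0d->0x04 len=4 : 70 89 6d c0
[5] 0x16->0x00 len=2 : 43 87
query mem[0x16]=0x43, mem[0x08]=0x05, mem[0x04]=0x70, mem[0x21]=0x89, mem[0x00]=0x43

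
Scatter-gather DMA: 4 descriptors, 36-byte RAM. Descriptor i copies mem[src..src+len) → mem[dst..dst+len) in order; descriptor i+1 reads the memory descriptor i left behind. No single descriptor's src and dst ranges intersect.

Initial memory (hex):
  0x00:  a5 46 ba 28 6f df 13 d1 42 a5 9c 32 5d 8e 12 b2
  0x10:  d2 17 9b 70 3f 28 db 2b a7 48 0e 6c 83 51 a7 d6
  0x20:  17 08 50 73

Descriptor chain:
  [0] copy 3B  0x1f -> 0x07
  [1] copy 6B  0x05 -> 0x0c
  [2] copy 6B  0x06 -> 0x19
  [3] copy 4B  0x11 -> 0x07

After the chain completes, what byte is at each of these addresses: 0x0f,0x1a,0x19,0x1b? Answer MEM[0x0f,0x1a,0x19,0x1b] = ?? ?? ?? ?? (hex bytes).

D0: mem[0x07..0x09] <- [d6 17 08]
D1: mem[0x0c..0x11] <- [df 13 d6 17 08 9c]
D2: mem[0x19..0x1e] <- [13 d6 17 08 9c 32]
D3: mem[0x07..0x0a] <- [9c 9b 70 3f]
query mem[0x0f]=0x17, mem[0x1a]=0xd6, mem[0x19]=0x13, mem[0x1b]=0x17

MEM[0x0f,0x1a,0x19,0x1b] = 17 d6 13 17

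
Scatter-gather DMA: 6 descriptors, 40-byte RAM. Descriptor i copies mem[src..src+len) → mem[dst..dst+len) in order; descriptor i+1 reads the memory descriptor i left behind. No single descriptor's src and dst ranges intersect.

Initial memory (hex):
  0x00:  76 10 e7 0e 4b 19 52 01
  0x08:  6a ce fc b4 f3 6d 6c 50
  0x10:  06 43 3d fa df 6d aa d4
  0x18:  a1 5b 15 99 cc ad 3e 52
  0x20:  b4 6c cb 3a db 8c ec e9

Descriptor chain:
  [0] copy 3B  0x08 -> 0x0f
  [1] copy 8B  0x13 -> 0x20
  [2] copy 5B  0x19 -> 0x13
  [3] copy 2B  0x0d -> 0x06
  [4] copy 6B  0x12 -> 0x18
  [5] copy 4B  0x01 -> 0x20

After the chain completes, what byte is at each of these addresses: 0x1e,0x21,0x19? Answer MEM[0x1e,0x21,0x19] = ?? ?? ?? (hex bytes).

[0] 0x08->0x0f len=3 : 6a ce fc
[1] 0x13->0x20 len=8 : fa df 6d aa d4 a1 5b 15
[2] 0x19->0x13 len=5 : 5b 15 99 cc ad
[3] 0x0d->0x06 len=2 : 6d 6c
[4] 0x12->0x18 len=6 : 3d 5b 15 99 cc ad
[5] 0x01->0x20 len=4 : 10 e7 0e 4b
query mem[0x1e]=0x3e, mem[0x21]=0xe7, mem[0x19]=0x5b

MEM[0x1e,0x21,0x19] = 3e e7 5b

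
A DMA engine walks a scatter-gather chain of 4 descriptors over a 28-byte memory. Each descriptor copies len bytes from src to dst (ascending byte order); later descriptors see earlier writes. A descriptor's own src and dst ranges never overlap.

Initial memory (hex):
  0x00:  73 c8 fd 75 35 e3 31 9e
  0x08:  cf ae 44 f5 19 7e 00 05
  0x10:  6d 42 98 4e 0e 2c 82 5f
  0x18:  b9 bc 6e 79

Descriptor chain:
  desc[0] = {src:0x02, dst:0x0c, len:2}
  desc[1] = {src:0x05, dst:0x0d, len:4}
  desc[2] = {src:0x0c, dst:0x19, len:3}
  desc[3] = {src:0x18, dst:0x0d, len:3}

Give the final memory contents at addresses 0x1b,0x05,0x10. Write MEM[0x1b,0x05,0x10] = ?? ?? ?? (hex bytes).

MEM[0x1b,0x05,0x10] = 31 e3 cf

  after D0: wrote 2B at 0x0c = fd75
  after D1: wrote 4B at 0x0d = e3319ecf
  after D2: wrote 3B at 0x19 = fde331
  after D3: wrote 3B at 0x0d = b9fde3
query mem[0x1b]=0x31, mem[0x05]=0xe3, mem[0x10]=0xcf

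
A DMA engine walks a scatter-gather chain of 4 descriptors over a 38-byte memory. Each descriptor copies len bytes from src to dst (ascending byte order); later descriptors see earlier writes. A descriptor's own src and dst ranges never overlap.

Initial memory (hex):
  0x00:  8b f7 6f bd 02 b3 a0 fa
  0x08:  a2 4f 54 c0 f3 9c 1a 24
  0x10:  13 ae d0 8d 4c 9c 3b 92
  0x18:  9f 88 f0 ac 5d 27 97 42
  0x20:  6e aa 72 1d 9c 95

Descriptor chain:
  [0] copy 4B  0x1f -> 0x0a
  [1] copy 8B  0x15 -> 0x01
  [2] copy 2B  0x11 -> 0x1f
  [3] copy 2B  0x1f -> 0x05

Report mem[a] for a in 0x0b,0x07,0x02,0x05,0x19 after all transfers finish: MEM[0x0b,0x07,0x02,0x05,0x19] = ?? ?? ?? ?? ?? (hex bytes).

MEM[0x0b,0x07,0x02,0x05,0x19] = 6e ac 3b ae 88

[0] 0x1f->0x0a len=4 : 42 6e aa 72
[1] 0x15->0x01 len=8 : 9c 3b 92 9f 88 f0 ac 5d
[2] 0x11->0x1f len=2 : ae d0
[3] 0x1f->0x05 len=2 : ae d0
query mem[0x0b]=0x6e, mem[0x07]=0xac, mem[0x02]=0x3b, mem[0x05]=0xae, mem[0x19]=0x88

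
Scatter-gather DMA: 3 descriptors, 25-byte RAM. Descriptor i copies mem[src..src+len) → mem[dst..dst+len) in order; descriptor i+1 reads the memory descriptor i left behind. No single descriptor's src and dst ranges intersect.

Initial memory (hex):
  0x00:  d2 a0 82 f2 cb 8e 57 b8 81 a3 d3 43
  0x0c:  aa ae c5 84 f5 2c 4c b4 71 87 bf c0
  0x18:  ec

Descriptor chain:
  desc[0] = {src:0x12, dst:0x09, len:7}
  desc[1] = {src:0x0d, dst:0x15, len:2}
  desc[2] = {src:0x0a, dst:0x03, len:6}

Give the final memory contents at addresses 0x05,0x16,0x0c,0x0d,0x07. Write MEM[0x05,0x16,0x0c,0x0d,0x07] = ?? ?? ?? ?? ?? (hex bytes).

MEM[0x05,0x16,0x0c,0x0d,0x07] = 87 c0 87 bf c0

  after D0: wrote 7B at 0x09 = 4cb47187bfc0ec
  after D1: wrote 2B at 0x15 = bfc0
  after D2: wrote 6B at 0x03 = b47187bfc0ec
query mem[0x05]=0x87, mem[0x16]=0xc0, mem[0x0c]=0x87, mem[0x0d]=0xbf, mem[0x07]=0xc0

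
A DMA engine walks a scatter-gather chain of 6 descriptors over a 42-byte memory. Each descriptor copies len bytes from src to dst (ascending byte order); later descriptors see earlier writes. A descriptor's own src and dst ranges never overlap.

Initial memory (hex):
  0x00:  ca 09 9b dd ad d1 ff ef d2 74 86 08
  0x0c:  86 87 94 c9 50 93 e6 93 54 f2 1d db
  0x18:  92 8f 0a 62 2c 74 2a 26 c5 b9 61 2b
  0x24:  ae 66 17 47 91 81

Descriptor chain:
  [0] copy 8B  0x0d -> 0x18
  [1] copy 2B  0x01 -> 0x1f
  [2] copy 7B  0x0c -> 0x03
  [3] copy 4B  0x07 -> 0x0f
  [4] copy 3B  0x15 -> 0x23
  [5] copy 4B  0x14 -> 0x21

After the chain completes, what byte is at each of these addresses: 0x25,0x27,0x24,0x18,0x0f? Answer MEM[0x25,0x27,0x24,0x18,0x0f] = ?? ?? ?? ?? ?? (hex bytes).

  after D0: wrote 8B at 0x18 = 8794c95093e69354
  after D1: wrote 2B at 0x1f = 099b
  after D2: wrote 7B at 0x03 = 868794c95093e6
  after D3: wrote 4B at 0x0f = 5093e686
  after D4: wrote 3B at 0x23 = f21ddb
  after D5: wrote 4B at 0x21 = 54f21ddb
query mem[0x25]=0xdb, mem[0x27]=0x47, mem[0x24]=0xdb, mem[0x18]=0x87, mem[0x0f]=0x50

MEM[0x25,0x27,0x24,0x18,0x0f] = db 47 db 87 50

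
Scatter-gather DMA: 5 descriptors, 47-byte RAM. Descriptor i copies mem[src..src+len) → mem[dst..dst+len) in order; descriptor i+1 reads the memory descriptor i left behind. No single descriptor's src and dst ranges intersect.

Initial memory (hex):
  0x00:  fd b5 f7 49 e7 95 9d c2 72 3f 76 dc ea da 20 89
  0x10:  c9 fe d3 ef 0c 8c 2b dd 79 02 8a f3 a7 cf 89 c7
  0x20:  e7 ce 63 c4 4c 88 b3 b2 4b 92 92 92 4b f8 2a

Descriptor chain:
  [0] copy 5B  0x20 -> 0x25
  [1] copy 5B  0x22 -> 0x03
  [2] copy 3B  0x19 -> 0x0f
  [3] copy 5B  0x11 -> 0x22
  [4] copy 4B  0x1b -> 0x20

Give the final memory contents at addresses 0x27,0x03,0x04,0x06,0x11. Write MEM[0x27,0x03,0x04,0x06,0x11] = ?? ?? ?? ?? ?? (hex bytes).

MEM[0x27,0x03,0x04,0x06,0x11] = 63 63 c4 e7 f3

D0: mem[0x25..0x29] <- [e7 ce 63 c4 4c]
D1: mem[0x03..0x07] <- [63 c4 4c e7 ce]
D2: mem[0x0f..0x11] <- [02 8a f3]
D3: mem[0x22..0x26] <- [f3 d3 ef 0c 8c]
D4: mem[0x20..0x23] <- [f3 a7 cf 89]
query mem[0x27]=0x63, mem[0x03]=0x63, mem[0x04]=0xc4, mem[0x06]=0xe7, mem[0x11]=0xf3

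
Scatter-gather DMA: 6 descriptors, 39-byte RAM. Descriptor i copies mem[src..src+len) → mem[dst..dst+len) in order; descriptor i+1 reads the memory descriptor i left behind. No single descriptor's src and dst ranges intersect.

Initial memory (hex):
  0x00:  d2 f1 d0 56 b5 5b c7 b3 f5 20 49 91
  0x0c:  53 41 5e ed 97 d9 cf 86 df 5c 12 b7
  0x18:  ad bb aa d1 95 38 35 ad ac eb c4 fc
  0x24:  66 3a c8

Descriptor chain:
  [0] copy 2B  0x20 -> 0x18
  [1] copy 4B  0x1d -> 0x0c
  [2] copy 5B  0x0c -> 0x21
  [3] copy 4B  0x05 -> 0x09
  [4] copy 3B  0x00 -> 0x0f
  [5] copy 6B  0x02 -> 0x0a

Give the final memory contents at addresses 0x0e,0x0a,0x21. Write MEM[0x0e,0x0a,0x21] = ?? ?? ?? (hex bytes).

MEM[0x0e,0x0a,0x21] = c7 d0 38

D0: mem[0x18..0x19] <- [ac eb]
D1: mem[0x0c..0x0f] <- [38 35 ad ac]
D2: mem[0x21..0x25] <- [38 35 ad ac 97]
D3: mem[0x09..0x0c] <- [5b c7 b3 f5]
D4: mem[0x0f..0x11] <- [d2 f1 d0]
D5: mem[0x0a..0x0f] <- [d0 56 b5 5b c7 b3]
query mem[0x0e]=0xc7, mem[0x0a]=0xd0, mem[0x21]=0x38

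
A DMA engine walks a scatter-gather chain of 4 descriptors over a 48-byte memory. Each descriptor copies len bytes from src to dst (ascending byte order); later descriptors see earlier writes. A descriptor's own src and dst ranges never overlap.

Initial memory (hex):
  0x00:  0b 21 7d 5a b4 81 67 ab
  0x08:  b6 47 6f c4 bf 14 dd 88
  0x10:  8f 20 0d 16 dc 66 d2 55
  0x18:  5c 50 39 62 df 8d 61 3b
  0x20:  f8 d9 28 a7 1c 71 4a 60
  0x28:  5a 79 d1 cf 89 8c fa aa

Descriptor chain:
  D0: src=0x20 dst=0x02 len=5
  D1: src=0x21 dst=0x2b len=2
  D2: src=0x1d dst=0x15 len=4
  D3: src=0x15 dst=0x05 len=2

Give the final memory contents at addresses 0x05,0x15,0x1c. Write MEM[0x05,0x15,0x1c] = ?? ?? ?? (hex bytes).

MEM[0x05,0x15,0x1c] = 8d 8d df

D0: mem[0x02..0x06] <- [f8 d9 28 a7 1c]
D1: mem[0x2b..0x2c] <- [d9 28]
D2: mem[0x15..0x18] <- [8d 61 3b f8]
D3: mem[0x05..0x06] <- [8d 61]
query mem[0x05]=0x8d, mem[0x15]=0x8d, mem[0x1c]=0xdf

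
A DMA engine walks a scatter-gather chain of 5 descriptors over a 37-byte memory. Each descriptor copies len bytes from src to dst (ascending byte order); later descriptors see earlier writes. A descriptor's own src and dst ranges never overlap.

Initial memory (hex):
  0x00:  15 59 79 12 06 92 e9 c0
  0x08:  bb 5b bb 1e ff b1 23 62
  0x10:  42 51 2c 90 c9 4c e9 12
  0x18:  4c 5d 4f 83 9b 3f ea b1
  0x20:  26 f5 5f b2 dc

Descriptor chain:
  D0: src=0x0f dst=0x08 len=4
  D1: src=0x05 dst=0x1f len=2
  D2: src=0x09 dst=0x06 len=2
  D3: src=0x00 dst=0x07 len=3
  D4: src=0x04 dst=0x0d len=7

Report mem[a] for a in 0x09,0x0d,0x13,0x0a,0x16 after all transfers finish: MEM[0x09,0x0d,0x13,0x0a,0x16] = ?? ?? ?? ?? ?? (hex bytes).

[0] 0x0f->0x08 len=4 : 62 42 51 2c
[1] 0x05->0x1f len=2 : 92 e9
[2] 0x09->0x06 len=2 : 42 51
[3] 0x00->0x07 len=3 : 15 59 79
[4] 0x04->0x0d len=7 : 06 92 42 15 59 79 51
query mem[0x09]=0x79, mem[0x0d]=0x06, mem[0x13]=0x51, mem[0x0a]=0x51, mem[0x16]=0xe9

MEM[0x09,0x0d,0x13,0x0a,0x16] = 79 06 51 51 e9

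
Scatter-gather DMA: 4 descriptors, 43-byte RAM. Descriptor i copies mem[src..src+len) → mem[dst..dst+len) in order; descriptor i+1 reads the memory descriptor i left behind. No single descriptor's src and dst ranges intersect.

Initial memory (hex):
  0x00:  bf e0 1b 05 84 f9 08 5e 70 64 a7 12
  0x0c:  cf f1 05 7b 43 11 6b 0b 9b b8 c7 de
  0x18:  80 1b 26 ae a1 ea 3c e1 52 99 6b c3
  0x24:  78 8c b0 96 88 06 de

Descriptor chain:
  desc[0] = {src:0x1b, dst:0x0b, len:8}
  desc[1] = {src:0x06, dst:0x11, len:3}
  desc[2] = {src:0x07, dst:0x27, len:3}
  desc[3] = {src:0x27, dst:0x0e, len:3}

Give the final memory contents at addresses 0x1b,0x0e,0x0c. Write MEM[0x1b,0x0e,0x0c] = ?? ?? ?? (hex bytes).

[0] 0x1b->0x0b len=8 : ae a1 ea 3c e1 52 99 6b
[1] 0x06->0x11 len=3 : 08 5e 70
[2] 0x07->0x27 len=3 : 5e 70 64
[3] 0x27->0x0e len=3 : 5e 70 64
query mem[0x1b]=0xae, mem[0x0e]=0x5e, mem[0x0c]=0xa1

MEM[0x1b,0x0e,0x0c] = ae 5e a1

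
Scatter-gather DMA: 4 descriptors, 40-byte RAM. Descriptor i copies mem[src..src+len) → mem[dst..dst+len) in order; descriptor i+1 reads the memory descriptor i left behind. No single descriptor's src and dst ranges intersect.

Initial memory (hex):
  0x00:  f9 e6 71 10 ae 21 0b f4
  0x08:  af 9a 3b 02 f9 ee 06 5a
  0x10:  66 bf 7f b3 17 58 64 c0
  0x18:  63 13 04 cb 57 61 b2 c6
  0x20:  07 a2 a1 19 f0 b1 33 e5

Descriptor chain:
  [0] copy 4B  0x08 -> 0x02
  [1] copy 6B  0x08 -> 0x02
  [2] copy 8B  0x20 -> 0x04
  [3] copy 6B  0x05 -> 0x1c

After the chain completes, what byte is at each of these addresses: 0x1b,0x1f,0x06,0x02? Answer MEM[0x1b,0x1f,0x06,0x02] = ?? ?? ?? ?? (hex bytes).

MEM[0x1b,0x1f,0x06,0x02] = cb f0 a1 af

D0: mem[0x02..0x05] <- [af 9a 3b 02]
D1: mem[0x02..0x07] <- [af 9a 3b 02 f9 ee]
D2: mem[0x04..0x0b] <- [07 a2 a1 19 f0 b1 33 e5]
D3: mem[0x1c..0x21] <- [a2 a1 19 f0 b1 33]
query mem[0x1b]=0xcb, mem[0x1f]=0xf0, mem[0x06]=0xa1, mem[0x02]=0xaf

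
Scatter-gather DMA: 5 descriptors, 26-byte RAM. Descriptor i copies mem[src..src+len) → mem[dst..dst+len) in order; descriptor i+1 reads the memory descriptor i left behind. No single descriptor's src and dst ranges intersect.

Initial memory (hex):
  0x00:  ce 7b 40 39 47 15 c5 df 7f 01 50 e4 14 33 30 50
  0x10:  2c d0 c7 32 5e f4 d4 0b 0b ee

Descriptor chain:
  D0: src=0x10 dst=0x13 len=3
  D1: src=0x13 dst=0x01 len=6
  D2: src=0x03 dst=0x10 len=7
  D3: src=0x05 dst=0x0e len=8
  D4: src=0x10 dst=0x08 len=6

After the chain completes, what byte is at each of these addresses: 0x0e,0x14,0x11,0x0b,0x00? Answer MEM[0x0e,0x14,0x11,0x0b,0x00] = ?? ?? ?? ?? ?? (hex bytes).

MEM[0x0e,0x14,0x11,0x0b,0x00] = 0b e4 7f 50 ce

D0: mem[0x13..0x15] <- [2c d0 c7]
D1: mem[0x01..0x06] <- [2c d0 c7 d4 0b 0b]
D2: mem[0x10..0x16] <- [c7 d4 0b 0b df 7f 01]
D3: mem[0x0e..0x15] <- [0b 0b df 7f 01 50 e4 14]
D4: mem[0x08..0x0d] <- [df 7f 01 50 e4 14]
query mem[0x0e]=0x0b, mem[0x14]=0xe4, mem[0x11]=0x7f, mem[0x0b]=0x50, mem[0x00]=0xce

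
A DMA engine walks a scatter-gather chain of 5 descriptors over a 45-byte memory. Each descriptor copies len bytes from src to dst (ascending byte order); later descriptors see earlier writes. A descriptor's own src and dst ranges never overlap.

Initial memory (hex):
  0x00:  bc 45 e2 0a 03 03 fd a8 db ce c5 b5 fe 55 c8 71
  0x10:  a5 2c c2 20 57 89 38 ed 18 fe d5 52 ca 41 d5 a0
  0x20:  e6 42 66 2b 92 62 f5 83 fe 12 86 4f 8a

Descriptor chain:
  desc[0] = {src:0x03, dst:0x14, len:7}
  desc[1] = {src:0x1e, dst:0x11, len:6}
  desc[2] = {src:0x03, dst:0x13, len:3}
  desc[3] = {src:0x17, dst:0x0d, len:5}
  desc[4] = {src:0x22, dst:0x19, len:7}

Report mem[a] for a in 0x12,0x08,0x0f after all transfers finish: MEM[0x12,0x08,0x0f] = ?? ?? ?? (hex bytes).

#0 dst[0x14+7] := {0x0a,0x03,0x03,0xfd,0xa8,0xdb,0xce}
#1 dst[0x11+6] := {0xd5,0xa0,0xe6,0x42,0x66,0x2b}
#2 dst[0x13+3] := {0x0a,0x03,0x03}
#3 dst[0x0d+5] := {0xfd,0xa8,0xdb,0xce,0x52}
#4 dst[0x19+7] := {0x66,0x2b,0x92,0x62,0xf5,0x83,0xfe}
query mem[0x12]=0xa0, mem[0x08]=0xdb, mem[0x0f]=0xdb

MEM[0x12,0x08,0x0f] = a0 db db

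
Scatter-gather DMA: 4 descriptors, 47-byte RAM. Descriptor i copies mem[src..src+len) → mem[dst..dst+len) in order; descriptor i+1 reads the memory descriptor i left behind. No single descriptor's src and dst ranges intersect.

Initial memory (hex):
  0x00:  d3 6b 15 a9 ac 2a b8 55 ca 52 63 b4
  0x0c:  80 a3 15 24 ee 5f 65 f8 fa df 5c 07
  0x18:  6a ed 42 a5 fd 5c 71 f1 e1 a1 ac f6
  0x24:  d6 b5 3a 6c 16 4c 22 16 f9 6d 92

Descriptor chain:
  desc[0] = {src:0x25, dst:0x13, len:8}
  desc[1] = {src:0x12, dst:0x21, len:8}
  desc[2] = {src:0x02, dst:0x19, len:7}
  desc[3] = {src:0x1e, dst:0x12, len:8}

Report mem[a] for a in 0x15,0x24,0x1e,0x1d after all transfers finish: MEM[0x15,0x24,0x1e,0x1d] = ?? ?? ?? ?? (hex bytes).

MEM[0x15,0x24,0x1e,0x1d] = 65 6c 55 b8

[0] 0x25->0x13 len=8 : b5 3a 6c 16 4c 22 16 f9
[1] 0x12->0x21 len=8 : 65 b5 3a 6c 16 4c 22 16
[2] 0x02->0x19 len=7 : 15 a9 ac 2a b8 55 ca
[3] 0x1e->0x12 len=8 : 55 ca e1 65 b5 3a 6c 16
query mem[0x15]=0x65, mem[0x24]=0x6c, mem[0x1e]=0x55, mem[0x1d]=0xb8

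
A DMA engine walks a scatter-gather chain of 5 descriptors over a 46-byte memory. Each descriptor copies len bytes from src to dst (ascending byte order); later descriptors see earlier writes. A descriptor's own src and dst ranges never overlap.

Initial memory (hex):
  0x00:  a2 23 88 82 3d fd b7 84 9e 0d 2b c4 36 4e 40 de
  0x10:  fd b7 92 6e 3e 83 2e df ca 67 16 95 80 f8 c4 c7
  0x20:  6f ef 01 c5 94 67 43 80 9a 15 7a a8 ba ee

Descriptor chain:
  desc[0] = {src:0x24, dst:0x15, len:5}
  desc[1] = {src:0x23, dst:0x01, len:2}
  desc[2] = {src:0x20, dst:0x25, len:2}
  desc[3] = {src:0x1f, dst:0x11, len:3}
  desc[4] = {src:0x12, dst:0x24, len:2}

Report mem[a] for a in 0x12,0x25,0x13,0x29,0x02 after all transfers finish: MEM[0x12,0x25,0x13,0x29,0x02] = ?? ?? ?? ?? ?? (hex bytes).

D0: mem[0x15..0x19] <- [94 67 43 80 9a]
D1: mem[0x01..0x02] <- [c5 94]
D2: mem[0x25..0x26] <- [6f ef]
D3: mem[0x11..0x13] <- [c7 6f ef]
D4: mem[0x24..0x25] <- [6f ef]
query mem[0x12]=0x6f, mem[0x25]=0xef, mem[0x13]=0xef, mem[0x29]=0x15, mem[0x02]=0x94

MEM[0x12,0x25,0x13,0x29,0x02] = 6f ef ef 15 94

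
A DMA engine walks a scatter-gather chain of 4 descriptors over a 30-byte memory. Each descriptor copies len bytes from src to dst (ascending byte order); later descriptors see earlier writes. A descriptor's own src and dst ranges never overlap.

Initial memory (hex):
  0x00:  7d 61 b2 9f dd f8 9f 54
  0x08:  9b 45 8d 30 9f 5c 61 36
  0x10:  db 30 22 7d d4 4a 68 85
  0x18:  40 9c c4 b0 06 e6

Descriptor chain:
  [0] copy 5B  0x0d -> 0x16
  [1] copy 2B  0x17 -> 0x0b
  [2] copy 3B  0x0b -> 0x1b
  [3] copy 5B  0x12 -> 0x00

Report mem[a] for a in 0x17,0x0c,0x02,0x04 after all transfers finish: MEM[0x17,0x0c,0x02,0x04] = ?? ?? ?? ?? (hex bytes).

MEM[0x17,0x0c,0x02,0x04] = 61 36 d4 5c

#0 dst[0x16+5] := {0x5c,0x61,0x36,0xdb,0x30}
#1 dst[0x0b+2] := {0x61,0x36}
#2 dst[0x1b+3] := {0x61,0x36,0x5c}
#3 dst[0x00+5] := {0x22,0x7d,0xd4,0x4a,0x5c}
query mem[0x17]=0x61, mem[0x0c]=0x36, mem[0x02]=0xd4, mem[0x04]=0x5c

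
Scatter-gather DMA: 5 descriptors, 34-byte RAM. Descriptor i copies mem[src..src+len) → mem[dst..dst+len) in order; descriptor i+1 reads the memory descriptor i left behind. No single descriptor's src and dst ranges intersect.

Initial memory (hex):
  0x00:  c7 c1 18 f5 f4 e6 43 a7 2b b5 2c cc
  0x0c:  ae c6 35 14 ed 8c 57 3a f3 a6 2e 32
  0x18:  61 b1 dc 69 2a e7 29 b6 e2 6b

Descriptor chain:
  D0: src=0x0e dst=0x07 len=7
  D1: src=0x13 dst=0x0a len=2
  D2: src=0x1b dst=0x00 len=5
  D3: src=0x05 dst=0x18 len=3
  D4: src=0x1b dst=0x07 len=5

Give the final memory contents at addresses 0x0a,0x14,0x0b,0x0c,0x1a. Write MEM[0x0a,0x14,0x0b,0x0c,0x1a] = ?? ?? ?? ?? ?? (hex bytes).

[0] 0x0e->0x07 len=7 : 35 14 ed 8c 57 3a f3
[1] 0x13->0x0a len=2 : 3a f3
[2] 0x1b->0x00 len=5 : 69 2a e7 29 b6
[3] 0x05->0x18 len=3 : e6 43 35
[4] 0x1b->0x07 len=5 : 69 2a e7 29 b6
query mem[0x0a]=0x29, mem[0x14]=0xf3, mem[0x0b]=0xb6, mem[0x0c]=0x3a, mem[0x1a]=0x35

MEM[0x0a,0x14,0x0b,0x0c,0x1a] = 29 f3 b6 3a 35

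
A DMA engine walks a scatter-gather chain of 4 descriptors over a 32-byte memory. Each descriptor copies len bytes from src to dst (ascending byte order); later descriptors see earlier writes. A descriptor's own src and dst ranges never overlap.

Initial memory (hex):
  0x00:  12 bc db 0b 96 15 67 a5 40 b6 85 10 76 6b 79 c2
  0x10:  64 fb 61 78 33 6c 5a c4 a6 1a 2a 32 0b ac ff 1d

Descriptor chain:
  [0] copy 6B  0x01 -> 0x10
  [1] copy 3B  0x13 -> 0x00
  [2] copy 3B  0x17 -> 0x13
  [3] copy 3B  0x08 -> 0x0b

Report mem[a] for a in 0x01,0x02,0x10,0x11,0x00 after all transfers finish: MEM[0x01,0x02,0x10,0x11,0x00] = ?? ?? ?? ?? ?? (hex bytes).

MEM[0x01,0x02,0x10,0x11,0x00] = 15 67 bc db 96

#0 dst[0x10+6] := {0xbc,0xdb,0x0b,0x96,0x15,0x67}
#1 dst[0x00+3] := {0x96,0x15,0x67}
#2 dst[0x13+3] := {0xc4,0xa6,0x1a}
#3 dst[0x0b+3] := {0x40,0xb6,0x85}
query mem[0x01]=0x15, mem[0x02]=0x67, mem[0x10]=0xbc, mem[0x11]=0xdb, mem[0x00]=0x96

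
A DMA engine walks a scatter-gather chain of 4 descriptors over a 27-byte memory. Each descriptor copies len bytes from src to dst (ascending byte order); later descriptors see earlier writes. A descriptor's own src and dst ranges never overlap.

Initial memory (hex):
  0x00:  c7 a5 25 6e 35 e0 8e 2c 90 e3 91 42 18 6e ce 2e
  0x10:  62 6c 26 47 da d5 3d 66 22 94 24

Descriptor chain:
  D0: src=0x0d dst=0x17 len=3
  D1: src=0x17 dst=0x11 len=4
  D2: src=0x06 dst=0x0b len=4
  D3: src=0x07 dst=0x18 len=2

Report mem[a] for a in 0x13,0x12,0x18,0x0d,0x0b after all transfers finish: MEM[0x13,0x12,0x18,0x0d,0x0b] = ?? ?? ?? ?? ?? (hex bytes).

  after D0: wrote 3B at 0x17 = 6ece2e
  after D1: wrote 4B at 0x11 = 6ece2e24
  after D2: wrote 4B at 0x0b = 8e2c90e3
  after D3: wrote 2B at 0x18 = 2c90
query mem[0x13]=0x2e, mem[0x12]=0xce, mem[0x18]=0x2c, mem[0x0d]=0x90, mem[0x0b]=0x8e

MEM[0x13,0x12,0x18,0x0d,0x0b] = 2e ce 2c 90 8e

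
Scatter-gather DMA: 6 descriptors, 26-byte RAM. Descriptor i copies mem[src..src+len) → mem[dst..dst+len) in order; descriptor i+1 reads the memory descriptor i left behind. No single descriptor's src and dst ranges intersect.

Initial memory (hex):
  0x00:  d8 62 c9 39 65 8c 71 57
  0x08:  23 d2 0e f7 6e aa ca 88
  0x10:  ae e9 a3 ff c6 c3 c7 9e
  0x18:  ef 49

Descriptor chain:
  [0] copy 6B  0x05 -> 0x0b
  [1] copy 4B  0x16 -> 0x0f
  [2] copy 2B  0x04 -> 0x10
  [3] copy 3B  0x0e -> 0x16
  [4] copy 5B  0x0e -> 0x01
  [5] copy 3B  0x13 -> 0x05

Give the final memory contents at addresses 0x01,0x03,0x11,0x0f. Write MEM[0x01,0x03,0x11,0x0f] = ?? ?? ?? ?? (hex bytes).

MEM[0x01,0x03,0x11,0x0f] = 23 65 8c c7

  after D0: wrote 6B at 0x0b = 8c715723d20e
  after D1: wrote 4B at 0x0f = c79eef49
  after D2: wrote 2B at 0x10 = 658c
  after D3: wrote 3B at 0x16 = 23c765
  after D4: wrote 5B at 0x01 = 23c7658c49
  after D5: wrote 3B at 0x05 = ffc6c3
query mem[0x01]=0x23, mem[0x03]=0x65, mem[0x11]=0x8c, mem[0x0f]=0xc7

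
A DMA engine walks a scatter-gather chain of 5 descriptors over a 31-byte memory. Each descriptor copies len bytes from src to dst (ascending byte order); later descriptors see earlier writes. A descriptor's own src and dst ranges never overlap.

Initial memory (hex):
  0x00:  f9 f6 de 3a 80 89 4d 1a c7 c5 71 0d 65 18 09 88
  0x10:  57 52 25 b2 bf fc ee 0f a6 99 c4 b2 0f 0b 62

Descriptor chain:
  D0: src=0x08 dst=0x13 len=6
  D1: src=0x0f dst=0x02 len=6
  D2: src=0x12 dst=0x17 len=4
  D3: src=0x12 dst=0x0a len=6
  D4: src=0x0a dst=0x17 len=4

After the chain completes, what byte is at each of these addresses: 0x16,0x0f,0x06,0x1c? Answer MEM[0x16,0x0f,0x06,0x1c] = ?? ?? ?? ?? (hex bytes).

  after D0: wrote 6B at 0x13 = c7c5710d6518
  after D1: wrote 6B at 0x02 = 88575225c7c5
  after D2: wrote 4B at 0x17 = 25c7c571
  after D3: wrote 6B at 0x0a = 25c7c5710d25
  after D4: wrote 4B at 0x17 = 25c7c571
query mem[0x16]=0x0d, mem[0x0f]=0x25, mem[0x06]=0xc7, mem[0x1c]=0x0f

MEM[0x16,0x0f,0x06,0x1c] = 0d 25 c7 0f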